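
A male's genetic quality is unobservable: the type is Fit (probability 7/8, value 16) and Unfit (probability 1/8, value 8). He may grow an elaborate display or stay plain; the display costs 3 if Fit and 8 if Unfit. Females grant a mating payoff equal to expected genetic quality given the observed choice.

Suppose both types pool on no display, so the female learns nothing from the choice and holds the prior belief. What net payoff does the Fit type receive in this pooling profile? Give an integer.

Pooled mating payoff = 7/8·16 + 1/8·8 = 15.
Fit pays no cost for no display, so net payoff = 15.

15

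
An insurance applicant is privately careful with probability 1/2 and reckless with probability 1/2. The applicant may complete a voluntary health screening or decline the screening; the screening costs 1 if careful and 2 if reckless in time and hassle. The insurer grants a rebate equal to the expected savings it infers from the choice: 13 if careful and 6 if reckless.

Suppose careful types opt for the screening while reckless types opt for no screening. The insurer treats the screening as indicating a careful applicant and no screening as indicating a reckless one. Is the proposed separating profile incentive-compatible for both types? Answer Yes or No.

Under these beliefs, the screening earns rebate 13 and no screening earns rebate 6.
careful: the screening nets 13 − 1 = 12; no screening nets 6. careful prefers the screening.
reckless: the screening nets 13 − 2 = 11; no screening nets 6. reckless would deviate to the screening.
reckless has a profitable deviation, so the profile is not an equilibrium.

No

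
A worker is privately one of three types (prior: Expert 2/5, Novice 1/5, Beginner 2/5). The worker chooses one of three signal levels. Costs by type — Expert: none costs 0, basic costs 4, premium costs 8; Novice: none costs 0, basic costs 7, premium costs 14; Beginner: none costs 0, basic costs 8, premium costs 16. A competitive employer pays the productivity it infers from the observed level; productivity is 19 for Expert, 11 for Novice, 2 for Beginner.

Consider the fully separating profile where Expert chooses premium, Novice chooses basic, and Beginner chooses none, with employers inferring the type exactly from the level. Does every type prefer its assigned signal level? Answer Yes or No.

Separating wages: premium → 19, basic → 11, none → 2.
Expert (assigned premium): none: 2 − 0 = 2; basic: 11 − 4 = 7; premium: 19 − 8 = 11. Expert stays.
Novice (assigned basic): none: 2 − 0 = 2; basic: 11 − 7 = 4; premium: 19 − 14 = 5. Novice prefers premium.
Beginner (assigned none): none: 2 − 0 = 2; basic: 11 − 8 = 3; premium: 19 − 16 = 3. Beginner prefers basic.
At least one type deviates; the separating profile fails.

No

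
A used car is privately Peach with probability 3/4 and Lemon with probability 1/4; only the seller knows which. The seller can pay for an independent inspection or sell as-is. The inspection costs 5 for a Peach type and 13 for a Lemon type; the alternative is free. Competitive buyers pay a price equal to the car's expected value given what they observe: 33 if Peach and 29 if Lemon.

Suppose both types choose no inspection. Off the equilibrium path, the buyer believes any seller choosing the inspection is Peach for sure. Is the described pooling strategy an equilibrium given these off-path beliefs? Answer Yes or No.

Yes

On path, the buyer holds the prior and pays 3/4·33 + 1/4·29 = 32. Off path (the inspection), believing Peach, it pays 33.
Peach: no inspection nets 32; the inspection nets 33 − 5 = 28. Peach stays.
Lemon: no inspection nets 32; the inspection nets 33 − 13 = 20. Lemon stays.
No type deviates, so pooling is sustained.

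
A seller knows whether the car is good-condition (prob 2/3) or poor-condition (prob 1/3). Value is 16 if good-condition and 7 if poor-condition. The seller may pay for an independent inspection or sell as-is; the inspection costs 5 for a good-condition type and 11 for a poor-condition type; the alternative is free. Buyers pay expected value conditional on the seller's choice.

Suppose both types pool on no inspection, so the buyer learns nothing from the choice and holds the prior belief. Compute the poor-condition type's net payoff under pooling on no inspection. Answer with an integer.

13

Pooled price = 2/3·16 + 1/3·7 = 13.
poor-condition pays no cost for no inspection, so net payoff = 13.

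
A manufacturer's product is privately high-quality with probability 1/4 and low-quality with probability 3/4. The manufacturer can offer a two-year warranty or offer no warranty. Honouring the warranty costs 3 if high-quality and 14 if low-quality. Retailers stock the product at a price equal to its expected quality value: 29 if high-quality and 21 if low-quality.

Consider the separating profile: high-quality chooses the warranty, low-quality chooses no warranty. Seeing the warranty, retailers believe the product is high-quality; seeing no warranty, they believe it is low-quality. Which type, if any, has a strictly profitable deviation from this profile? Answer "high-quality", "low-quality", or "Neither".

The warranty pays 29; no warranty pays 21.
high-quality: assigned the warranty, nets 29 − 3 = 26; deviating to no warranty nets 21.
low-quality: assigned no warranty, nets 21; deviating to the warranty nets 29 − 14 = 15.
Both types strictly prefer their assigned action; no profitable deviation.

Neither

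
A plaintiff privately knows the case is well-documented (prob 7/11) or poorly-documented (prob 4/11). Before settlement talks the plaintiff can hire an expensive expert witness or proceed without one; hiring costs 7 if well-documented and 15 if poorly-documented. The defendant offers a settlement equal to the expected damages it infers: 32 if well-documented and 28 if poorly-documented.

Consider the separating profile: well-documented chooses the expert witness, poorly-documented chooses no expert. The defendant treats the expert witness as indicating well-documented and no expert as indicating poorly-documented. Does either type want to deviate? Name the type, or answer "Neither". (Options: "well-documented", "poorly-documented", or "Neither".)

The expert witness pays 32; no expert pays 28.
well-documented: assigned the expert witness, nets 32 − 7 = 25; deviating to no expert nets 28.
poorly-documented: assigned no expert, nets 28; deviating to the expert witness nets 32 − 15 = 17.
The well-documented type gains 3 by deviating.

well-documented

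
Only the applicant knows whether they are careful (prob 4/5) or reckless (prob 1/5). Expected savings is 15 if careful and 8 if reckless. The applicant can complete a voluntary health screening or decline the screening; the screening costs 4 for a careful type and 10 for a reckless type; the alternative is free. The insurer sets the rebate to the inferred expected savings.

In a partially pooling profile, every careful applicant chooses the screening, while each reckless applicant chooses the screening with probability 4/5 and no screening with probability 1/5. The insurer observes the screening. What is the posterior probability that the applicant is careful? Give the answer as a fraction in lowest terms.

P(the screening) = (4/5)·1 + (1/5)·(4/5) = 24/25.
By Bayes' rule, P(careful | the screening) = (4/5) / (24/25) = 5/6.

5/6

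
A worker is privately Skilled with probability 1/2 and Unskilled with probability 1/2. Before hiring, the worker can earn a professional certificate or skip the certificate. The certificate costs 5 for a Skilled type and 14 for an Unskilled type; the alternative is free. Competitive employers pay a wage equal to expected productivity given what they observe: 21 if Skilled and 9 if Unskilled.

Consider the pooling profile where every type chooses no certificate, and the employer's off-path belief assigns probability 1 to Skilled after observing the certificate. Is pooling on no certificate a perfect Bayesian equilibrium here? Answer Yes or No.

No

On path, the employer holds the prior and pays 1/2·21 + 1/2·9 = 15. Off path (the certificate), believing Skilled, it pays 21.
Skilled: no certificate nets 15; the certificate nets 21 − 5 = 16. Skilled would deviate.
Unskilled: no certificate nets 15; the certificate nets 21 − 14 = 7. Unskilled stays.
A type deviates, so pooling fails.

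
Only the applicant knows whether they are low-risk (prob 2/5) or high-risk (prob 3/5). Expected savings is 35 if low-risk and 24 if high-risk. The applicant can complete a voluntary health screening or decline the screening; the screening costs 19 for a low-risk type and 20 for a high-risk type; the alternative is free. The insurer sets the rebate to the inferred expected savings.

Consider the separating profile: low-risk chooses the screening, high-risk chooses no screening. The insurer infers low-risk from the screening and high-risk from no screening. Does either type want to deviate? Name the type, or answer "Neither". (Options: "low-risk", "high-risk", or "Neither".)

The screening pays 35; no screening pays 24.
low-risk: assigned the screening, nets 35 − 19 = 16; deviating to no screening nets 24.
high-risk: assigned no screening, nets 24; deviating to the screening nets 35 − 20 = 15.
The low-risk type gains 8 by deviating.

low-risk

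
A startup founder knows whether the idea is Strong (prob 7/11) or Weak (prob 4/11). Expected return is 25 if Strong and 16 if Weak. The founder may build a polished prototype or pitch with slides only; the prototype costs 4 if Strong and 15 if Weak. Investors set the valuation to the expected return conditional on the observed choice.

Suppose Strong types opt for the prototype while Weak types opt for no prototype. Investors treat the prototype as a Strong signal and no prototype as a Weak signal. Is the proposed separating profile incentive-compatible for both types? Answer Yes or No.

Yes

Under these beliefs, the prototype earns valuation 25 and no prototype earns valuation 16.
Strong: the prototype nets 25 − 4 = 21; no prototype nets 16. Strong prefers the prototype.
Weak: the prototype nets 25 − 15 = 10; no prototype nets 16. Weak prefers no prototype.
Neither type deviates, so the separating profile is an equilibrium.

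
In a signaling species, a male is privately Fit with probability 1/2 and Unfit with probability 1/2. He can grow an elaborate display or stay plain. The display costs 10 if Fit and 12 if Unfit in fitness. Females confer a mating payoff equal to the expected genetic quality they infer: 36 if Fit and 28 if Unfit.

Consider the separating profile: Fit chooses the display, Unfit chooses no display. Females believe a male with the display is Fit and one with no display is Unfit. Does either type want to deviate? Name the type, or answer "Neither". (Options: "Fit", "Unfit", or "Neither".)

The display pays 36; no display pays 28.
Fit: assigned the display, nets 36 − 10 = 26; deviating to no display nets 28.
Unfit: assigned no display, nets 28; deviating to the display nets 36 − 12 = 24.
The Fit type gains 2 by deviating.

Fit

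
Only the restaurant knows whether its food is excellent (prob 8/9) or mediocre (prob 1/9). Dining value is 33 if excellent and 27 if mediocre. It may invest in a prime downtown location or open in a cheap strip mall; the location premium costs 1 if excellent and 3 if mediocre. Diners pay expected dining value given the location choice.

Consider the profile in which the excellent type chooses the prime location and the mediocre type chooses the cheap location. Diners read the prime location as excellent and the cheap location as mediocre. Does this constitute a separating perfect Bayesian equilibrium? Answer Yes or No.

Under these beliefs, the prime location earns price premium 33 and the cheap location earns price premium 27.
excellent: the prime location nets 33 − 1 = 32; the cheap location nets 27. excellent prefers the prime location.
mediocre: the prime location nets 33 − 3 = 30; the cheap location nets 27. mediocre would deviate to the prime location.
mediocre has a profitable deviation, so the profile is not an equilibrium.

No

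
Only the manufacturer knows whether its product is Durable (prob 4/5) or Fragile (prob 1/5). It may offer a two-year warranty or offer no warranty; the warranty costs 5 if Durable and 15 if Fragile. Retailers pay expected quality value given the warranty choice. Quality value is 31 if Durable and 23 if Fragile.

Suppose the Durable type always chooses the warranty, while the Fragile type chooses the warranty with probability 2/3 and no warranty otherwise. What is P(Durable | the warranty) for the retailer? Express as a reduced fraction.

P(the warranty) = (4/5)·1 + (1/5)·(2/3) = 14/15.
By Bayes' rule, P(Durable | the warranty) = (4/5) / (14/15) = 6/7.

6/7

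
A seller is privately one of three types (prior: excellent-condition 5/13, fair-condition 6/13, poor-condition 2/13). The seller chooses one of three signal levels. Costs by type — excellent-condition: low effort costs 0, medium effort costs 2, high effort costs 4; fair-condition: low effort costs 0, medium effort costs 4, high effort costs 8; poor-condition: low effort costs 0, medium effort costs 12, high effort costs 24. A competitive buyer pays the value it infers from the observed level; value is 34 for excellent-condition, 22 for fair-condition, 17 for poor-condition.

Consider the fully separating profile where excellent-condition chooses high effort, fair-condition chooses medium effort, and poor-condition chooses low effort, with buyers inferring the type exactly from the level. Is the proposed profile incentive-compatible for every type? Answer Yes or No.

No

Separating prices: high effort → 34, medium effort → 22, low effort → 17.
excellent-condition (assigned high effort): low effort: 17 − 0 = 17; medium effort: 22 − 2 = 20; high effort: 34 − 4 = 30. excellent-condition stays.
fair-condition (assigned medium effort): low effort: 17 − 0 = 17; medium effort: 22 − 4 = 18; high effort: 34 − 8 = 26. fair-condition prefers high effort.
poor-condition (assigned low effort): low effort: 17 − 0 = 17; medium effort: 22 − 12 = 10; high effort: 34 − 24 = 10. poor-condition stays.
At least one type deviates; the separating profile fails.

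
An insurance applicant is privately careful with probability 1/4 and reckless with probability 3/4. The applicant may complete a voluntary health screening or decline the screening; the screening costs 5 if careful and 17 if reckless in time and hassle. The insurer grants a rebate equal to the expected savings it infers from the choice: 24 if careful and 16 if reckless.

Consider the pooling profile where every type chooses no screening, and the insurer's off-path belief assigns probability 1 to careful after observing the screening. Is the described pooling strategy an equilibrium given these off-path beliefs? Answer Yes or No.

On path, the insurer holds the prior and pays 1/4·24 + 3/4·16 = 18. Off path (the screening), believing careful, it pays 24.
careful: no screening nets 18; the screening nets 24 − 5 = 19. careful would deviate.
reckless: no screening nets 18; the screening nets 24 − 17 = 7. reckless stays.
A type deviates, so pooling fails.

No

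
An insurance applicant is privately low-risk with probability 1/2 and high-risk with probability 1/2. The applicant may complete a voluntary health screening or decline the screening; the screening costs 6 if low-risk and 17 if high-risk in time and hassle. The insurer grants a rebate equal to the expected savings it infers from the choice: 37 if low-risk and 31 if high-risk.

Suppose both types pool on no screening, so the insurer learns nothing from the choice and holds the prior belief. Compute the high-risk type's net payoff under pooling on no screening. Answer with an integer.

34

Pooled rebate = 1/2·37 + 1/2·31 = 34.
high-risk pays no cost for no screening, so net payoff = 34.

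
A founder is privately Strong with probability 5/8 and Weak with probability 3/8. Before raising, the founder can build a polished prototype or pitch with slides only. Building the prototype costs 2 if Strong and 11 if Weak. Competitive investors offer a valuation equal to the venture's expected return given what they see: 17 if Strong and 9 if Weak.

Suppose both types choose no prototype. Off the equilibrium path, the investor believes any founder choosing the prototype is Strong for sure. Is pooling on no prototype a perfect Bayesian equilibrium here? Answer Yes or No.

No

On path, the investor holds the prior and pays 5/8·17 + 3/8·9 = 14. Off path (the prototype), believing Strong, it pays 17.
Strong: no prototype nets 14; the prototype nets 17 − 2 = 15. Strong would deviate.
Weak: no prototype nets 14; the prototype nets 17 − 11 = 6. Weak stays.
A type deviates, so pooling fails.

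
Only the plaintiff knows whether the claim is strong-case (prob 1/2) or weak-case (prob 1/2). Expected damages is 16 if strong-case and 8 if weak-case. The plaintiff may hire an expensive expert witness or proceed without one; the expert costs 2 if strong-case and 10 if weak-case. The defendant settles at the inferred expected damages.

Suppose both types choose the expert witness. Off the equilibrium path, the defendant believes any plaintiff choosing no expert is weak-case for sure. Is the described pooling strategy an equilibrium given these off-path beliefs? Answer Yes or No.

On path, the defendant holds the prior and pays 1/2·16 + 1/2·8 = 12. Off path (no expert), believing weak-case, it pays 8.
strong-case: the expert witness nets 12 − 2 = 10; no expert nets 8. strong-case stays.
weak-case: the expert witness nets 12 − 10 = 2; no expert nets 8. weak-case would deviate.
A type deviates, so pooling fails.

No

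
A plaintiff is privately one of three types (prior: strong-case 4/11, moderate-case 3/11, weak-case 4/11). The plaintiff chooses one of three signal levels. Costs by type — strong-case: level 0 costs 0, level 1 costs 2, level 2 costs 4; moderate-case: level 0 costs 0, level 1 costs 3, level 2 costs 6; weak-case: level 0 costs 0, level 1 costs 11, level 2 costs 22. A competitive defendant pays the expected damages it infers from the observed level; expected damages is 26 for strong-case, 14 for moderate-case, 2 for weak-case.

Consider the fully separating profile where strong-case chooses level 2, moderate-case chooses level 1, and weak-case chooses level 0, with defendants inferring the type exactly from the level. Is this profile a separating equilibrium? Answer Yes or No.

No

Separating settlements: level 2 → 26, level 1 → 14, level 0 → 2.
strong-case (assigned level 2): level 0: 2 − 0 = 2; level 1: 14 − 2 = 12; level 2: 26 − 4 = 22. strong-case stays.
moderate-case (assigned level 1): level 0: 2 − 0 = 2; level 1: 14 − 3 = 11; level 2: 26 − 6 = 20. moderate-case prefers level 2.
weak-case (assigned level 0): level 0: 2 − 0 = 2; level 1: 14 − 11 = 3; level 2: 26 − 22 = 4. weak-case prefers level 2.
At least one type deviates; the separating profile fails.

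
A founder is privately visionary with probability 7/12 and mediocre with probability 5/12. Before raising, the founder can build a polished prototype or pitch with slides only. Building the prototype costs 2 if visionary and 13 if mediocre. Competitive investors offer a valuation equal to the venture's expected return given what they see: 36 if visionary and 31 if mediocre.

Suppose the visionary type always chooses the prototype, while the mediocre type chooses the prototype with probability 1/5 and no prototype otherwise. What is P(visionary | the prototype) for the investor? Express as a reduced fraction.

7/8

P(the prototype) = (7/12)·1 + (5/12)·(1/5) = 2/3.
By Bayes' rule, P(visionary | the prototype) = (7/12) / (2/3) = 7/8.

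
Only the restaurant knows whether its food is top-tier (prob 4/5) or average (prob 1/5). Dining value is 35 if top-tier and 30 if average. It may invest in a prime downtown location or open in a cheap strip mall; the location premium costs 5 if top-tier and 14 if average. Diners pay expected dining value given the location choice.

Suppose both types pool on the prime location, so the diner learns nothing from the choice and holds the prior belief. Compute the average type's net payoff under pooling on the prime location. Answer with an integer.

20

Pooled price premium = 4/5·35 + 1/5·30 = 34.
average pays cost 14 for the prime location, so net payoff = 34 − 14 = 20.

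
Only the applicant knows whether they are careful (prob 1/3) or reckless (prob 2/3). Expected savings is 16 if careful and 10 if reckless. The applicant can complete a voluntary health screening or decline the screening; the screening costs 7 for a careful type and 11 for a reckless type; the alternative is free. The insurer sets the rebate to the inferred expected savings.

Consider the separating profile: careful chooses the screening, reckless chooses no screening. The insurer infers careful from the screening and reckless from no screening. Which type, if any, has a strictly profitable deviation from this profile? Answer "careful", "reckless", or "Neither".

The screening pays 16; no screening pays 10.
careful: assigned the screening, nets 16 − 7 = 9; deviating to no screening nets 10.
reckless: assigned no screening, nets 10; deviating to the screening nets 16 − 11 = 5.
The careful type gains 1 by deviating.

careful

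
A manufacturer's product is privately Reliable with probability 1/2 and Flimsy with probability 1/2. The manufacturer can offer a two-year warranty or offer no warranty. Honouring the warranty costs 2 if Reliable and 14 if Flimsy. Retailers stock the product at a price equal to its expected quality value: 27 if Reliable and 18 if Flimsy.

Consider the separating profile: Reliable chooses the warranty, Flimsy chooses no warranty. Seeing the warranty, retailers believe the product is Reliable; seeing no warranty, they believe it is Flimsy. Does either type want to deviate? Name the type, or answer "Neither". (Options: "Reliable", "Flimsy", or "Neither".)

The warranty pays 27; no warranty pays 18.
Reliable: assigned the warranty, nets 27 − 2 = 25; deviating to no warranty nets 18.
Flimsy: assigned no warranty, nets 18; deviating to the warranty nets 27 − 14 = 13.
Both types strictly prefer their assigned action; no profitable deviation.

Neither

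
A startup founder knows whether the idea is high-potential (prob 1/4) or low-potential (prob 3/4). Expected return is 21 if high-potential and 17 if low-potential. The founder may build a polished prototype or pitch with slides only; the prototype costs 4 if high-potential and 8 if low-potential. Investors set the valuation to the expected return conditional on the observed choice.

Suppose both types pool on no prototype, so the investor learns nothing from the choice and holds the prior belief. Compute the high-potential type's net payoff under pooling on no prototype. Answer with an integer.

18

Pooled valuation = 1/4·21 + 3/4·17 = 18.
high-potential pays no cost for no prototype, so net payoff = 18.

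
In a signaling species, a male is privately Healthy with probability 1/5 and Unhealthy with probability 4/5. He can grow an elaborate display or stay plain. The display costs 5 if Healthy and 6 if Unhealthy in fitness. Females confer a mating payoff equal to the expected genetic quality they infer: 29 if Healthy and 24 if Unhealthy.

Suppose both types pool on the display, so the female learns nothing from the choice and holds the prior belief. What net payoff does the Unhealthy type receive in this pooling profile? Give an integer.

Pooled mating payoff = 1/5·29 + 4/5·24 = 25.
Unhealthy pays cost 6 for the display, so net payoff = 25 − 6 = 19.

19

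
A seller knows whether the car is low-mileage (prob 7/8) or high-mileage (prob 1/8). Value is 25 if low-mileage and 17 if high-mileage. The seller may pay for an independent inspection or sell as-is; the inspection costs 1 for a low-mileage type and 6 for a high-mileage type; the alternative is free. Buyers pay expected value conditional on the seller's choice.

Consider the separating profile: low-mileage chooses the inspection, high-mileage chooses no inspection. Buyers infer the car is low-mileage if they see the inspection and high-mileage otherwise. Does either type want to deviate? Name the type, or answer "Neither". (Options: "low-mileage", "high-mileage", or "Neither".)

high-mileage

The inspection pays 25; no inspection pays 17.
low-mileage: assigned the inspection, nets 25 − 1 = 24; deviating to no inspection nets 17.
high-mileage: assigned no inspection, nets 17; deviating to the inspection nets 25 − 6 = 19.
The high-mileage type gains 2 by deviating.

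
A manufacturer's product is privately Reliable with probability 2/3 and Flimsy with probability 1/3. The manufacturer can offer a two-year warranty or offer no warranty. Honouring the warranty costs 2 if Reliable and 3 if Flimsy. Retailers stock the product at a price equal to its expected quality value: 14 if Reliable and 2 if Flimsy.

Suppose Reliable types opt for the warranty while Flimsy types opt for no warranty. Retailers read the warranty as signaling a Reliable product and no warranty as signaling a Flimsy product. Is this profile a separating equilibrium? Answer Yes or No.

No

Under these beliefs, the warranty earns price 14 and no warranty earns price 2.
Reliable: the warranty nets 14 − 2 = 12; no warranty nets 2. Reliable prefers the warranty.
Flimsy: the warranty nets 14 − 3 = 11; no warranty nets 2. Flimsy would deviate to the warranty.
Flimsy has a profitable deviation, so the profile is not an equilibrium.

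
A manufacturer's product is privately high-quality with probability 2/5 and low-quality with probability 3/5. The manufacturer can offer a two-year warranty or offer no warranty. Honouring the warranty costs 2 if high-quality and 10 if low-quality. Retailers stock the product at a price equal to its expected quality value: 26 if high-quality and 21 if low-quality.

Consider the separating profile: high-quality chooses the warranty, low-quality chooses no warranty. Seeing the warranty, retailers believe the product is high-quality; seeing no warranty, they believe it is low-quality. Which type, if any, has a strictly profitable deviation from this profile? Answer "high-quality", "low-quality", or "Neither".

Neither

The warranty pays 26; no warranty pays 21.
high-quality: assigned the warranty, nets 26 − 2 = 24; deviating to no warranty nets 21.
low-quality: assigned no warranty, nets 21; deviating to the warranty nets 26 − 10 = 16.
Both types strictly prefer their assigned action; no profitable deviation.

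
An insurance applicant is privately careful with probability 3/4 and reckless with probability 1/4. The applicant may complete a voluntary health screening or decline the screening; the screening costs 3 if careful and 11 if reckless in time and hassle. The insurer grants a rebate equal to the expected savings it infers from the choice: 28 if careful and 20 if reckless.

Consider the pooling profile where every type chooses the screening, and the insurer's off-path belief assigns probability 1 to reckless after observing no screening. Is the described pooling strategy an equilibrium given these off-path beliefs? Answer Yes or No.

On path, the insurer holds the prior and pays 3/4·28 + 1/4·20 = 26. Off path (no screening), believing reckless, it pays 20.
careful: the screening nets 26 − 3 = 23; no screening nets 20. careful stays.
reckless: the screening nets 26 − 11 = 15; no screening nets 20. reckless would deviate.
A type deviates, so pooling fails.

No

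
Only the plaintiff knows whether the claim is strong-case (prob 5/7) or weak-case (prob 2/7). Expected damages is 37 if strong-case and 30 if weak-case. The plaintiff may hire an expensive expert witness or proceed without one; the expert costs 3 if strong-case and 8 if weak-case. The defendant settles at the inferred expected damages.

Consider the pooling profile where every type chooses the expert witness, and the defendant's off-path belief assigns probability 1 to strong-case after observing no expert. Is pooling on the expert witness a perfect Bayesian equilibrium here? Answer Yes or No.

No

On path, the defendant holds the prior and pays 5/7·37 + 2/7·30 = 35. Off path (no expert), believing strong-case, it pays 37.
strong-case: the expert witness nets 35 − 3 = 32; no expert nets 37. strong-case would deviate.
weak-case: the expert witness nets 35 − 8 = 27; no expert nets 37. weak-case would deviate.
A type deviates, so pooling fails.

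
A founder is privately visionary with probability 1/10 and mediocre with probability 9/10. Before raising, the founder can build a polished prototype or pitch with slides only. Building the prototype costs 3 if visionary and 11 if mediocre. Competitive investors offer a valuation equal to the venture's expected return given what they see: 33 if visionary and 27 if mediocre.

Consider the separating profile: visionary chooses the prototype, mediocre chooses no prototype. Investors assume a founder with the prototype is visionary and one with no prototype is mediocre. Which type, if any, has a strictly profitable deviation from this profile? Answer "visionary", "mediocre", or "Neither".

Neither

The prototype pays 33; no prototype pays 27.
visionary: assigned the prototype, nets 33 − 3 = 30; deviating to no prototype nets 27.
mediocre: assigned no prototype, nets 27; deviating to the prototype nets 33 − 11 = 22.
Both types strictly prefer their assigned action; no profitable deviation.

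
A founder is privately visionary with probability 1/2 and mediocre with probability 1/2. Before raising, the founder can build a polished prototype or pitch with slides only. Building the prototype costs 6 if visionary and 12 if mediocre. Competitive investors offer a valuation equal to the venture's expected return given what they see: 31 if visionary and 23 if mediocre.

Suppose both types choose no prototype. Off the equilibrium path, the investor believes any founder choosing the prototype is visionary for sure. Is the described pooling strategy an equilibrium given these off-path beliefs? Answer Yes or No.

Yes

On path, the investor holds the prior and pays 1/2·31 + 1/2·23 = 27. Off path (the prototype), believing visionary, it pays 31.
visionary: no prototype nets 27; the prototype nets 31 − 6 = 25. visionary stays.
mediocre: no prototype nets 27; the prototype nets 31 − 12 = 19. mediocre stays.
No type deviates, so pooling is sustained.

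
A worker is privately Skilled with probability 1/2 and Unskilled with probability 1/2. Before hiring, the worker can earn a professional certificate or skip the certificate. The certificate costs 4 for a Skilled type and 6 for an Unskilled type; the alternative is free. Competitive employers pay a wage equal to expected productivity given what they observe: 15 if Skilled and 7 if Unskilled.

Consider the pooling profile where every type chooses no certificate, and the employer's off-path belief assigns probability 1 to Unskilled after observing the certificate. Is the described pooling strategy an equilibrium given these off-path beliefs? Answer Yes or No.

On path, the employer holds the prior and pays 1/2·15 + 1/2·7 = 11. Off path (the certificate), believing Unskilled, it pays 7.
Skilled: no certificate nets 11; the certificate nets 7 − 4 = 3. Skilled stays.
Unskilled: no certificate nets 11; the certificate nets 7 − 6 = 1. Unskilled stays.
No type deviates, so pooling is sustained.

Yes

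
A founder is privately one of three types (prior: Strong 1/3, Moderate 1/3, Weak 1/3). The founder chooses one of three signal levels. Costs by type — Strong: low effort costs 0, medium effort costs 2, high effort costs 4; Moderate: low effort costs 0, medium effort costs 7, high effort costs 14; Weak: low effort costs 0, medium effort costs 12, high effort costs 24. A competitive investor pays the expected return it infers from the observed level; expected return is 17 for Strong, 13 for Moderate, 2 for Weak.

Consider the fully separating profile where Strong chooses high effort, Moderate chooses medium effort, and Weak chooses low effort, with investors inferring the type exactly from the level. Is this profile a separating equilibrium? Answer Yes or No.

Separating valuations: high effort → 17, medium effort → 13, low effort → 2.
Strong (assigned high effort): low effort: 2 − 0 = 2; medium effort: 13 − 2 = 11; high effort: 17 − 4 = 13. Strong stays.
Moderate (assigned medium effort): low effort: 2 − 0 = 2; medium effort: 13 − 7 = 6; high effort: 17 − 14 = 3. Moderate stays.
Weak (assigned low effort): low effort: 2 − 0 = 2; medium effort: 13 − 12 = 1; high effort: 17 − 24 = -7. Weak stays.
Every type prefers its assigned level; separation holds.

Yes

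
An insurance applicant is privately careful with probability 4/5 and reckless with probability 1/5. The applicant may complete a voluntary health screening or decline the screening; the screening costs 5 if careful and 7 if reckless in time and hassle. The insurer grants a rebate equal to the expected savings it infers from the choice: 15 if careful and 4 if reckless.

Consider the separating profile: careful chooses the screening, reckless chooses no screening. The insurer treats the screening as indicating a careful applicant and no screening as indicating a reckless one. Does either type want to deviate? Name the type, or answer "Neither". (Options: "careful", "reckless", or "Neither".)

reckless

The screening pays 15; no screening pays 4.
careful: assigned the screening, nets 15 − 5 = 10; deviating to no screening nets 4.
reckless: assigned no screening, nets 4; deviating to the screening nets 15 − 7 = 8.
The reckless type gains 4 by deviating.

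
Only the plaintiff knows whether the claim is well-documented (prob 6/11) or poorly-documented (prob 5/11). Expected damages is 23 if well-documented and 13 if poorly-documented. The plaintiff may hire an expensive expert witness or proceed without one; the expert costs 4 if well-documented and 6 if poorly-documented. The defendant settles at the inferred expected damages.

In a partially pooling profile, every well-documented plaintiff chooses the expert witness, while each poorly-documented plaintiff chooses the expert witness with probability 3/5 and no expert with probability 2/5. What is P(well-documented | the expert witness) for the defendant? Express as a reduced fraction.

P(the expert witness) = (6/11)·1 + (5/11)·(3/5) = 9/11.
By Bayes' rule, P(well-documented | the expert witness) = (6/11) / (9/11) = 2/3.

2/3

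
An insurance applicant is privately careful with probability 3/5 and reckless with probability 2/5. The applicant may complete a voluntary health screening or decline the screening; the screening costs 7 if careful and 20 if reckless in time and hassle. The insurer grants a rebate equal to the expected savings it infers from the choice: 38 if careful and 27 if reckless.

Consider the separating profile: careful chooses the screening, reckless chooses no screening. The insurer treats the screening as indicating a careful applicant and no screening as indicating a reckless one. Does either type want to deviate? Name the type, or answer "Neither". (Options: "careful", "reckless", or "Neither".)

Neither

The screening pays 38; no screening pays 27.
careful: assigned the screening, nets 38 − 7 = 31; deviating to no screening nets 27.
reckless: assigned no screening, nets 27; deviating to the screening nets 38 − 20 = 18.
Both types strictly prefer their assigned action; no profitable deviation.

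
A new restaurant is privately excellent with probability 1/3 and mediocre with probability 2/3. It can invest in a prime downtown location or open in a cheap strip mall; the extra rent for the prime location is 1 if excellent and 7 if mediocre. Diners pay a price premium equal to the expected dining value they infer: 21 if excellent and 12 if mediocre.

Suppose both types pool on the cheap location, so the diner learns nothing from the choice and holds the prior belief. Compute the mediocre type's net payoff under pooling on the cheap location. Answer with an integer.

15

Pooled price premium = 1/3·21 + 2/3·12 = 15.
mediocre pays no cost for the cheap location, so net payoff = 15.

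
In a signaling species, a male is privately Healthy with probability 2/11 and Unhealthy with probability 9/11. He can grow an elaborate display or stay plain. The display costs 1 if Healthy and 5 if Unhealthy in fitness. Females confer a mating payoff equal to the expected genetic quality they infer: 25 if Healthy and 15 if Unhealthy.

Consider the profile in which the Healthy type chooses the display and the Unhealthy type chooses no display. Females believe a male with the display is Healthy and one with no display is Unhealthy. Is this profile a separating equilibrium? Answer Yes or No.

Under these beliefs, the display earns mating payoff 25 and no display earns mating payoff 15.
Healthy: the display nets 25 − 1 = 24; no display nets 15. Healthy prefers the display.
Unhealthy: the display nets 25 − 5 = 20; no display nets 15. Unhealthy would deviate to the display.
Unhealthy has a profitable deviation, so the profile is not an equilibrium.

No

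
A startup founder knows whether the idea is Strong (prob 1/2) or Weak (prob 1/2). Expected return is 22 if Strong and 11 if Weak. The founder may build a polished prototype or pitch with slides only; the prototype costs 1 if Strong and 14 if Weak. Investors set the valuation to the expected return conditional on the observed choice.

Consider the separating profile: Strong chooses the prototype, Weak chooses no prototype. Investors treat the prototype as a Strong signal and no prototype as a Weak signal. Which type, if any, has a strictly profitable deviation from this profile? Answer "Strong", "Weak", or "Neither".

The prototype pays 22; no prototype pays 11.
Strong: assigned the prototype, nets 22 − 1 = 21; deviating to no prototype nets 11.
Weak: assigned no prototype, nets 11; deviating to the prototype nets 22 − 14 = 8.
Both types strictly prefer their assigned action; no profitable deviation.

Neither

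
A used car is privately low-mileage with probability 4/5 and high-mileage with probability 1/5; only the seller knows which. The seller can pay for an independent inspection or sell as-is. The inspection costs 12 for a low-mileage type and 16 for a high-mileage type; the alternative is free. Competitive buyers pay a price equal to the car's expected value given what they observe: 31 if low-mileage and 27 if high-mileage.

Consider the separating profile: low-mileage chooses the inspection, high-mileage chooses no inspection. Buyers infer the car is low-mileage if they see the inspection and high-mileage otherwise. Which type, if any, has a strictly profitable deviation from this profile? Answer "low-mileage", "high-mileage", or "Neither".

The inspection pays 31; no inspection pays 27.
low-mileage: assigned the inspection, nets 31 − 12 = 19; deviating to no inspection nets 27.
high-mileage: assigned no inspection, nets 27; deviating to the inspection nets 31 − 16 = 15.
The low-mileage type gains 8 by deviating.

low-mileage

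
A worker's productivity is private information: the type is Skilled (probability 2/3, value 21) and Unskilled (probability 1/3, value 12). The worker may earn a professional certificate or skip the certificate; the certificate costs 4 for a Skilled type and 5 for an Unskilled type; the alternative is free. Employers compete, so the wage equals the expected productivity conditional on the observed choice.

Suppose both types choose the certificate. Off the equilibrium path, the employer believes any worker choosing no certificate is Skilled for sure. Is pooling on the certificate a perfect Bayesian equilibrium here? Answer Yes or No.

On path, the employer holds the prior and pays 2/3·21 + 1/3·12 = 18. Off path (no certificate), believing Skilled, it pays 21.
Skilled: the certificate nets 18 − 4 = 14; no certificate nets 21. Skilled would deviate.
Unskilled: the certificate nets 18 − 5 = 13; no certificate nets 21. Unskilled would deviate.
A type deviates, so pooling fails.

No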